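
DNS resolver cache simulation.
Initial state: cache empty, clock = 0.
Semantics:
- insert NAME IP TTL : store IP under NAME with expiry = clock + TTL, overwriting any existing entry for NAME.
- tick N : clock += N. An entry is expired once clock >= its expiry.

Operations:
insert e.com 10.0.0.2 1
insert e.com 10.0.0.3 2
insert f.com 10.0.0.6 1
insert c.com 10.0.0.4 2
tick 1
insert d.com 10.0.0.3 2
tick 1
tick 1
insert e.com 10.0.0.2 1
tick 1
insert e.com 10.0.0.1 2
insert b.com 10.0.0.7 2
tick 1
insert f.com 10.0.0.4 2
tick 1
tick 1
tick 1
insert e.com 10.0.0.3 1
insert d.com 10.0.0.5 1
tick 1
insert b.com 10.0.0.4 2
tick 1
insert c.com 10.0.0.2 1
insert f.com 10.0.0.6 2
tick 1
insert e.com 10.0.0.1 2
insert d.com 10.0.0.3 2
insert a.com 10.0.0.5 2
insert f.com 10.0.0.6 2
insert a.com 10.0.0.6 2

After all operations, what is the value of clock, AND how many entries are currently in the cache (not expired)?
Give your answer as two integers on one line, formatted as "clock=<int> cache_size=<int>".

Op 1: insert e.com -> 10.0.0.2 (expiry=0+1=1). clock=0
Op 2: insert e.com -> 10.0.0.3 (expiry=0+2=2). clock=0
Op 3: insert f.com -> 10.0.0.6 (expiry=0+1=1). clock=0
Op 4: insert c.com -> 10.0.0.4 (expiry=0+2=2). clock=0
Op 5: tick 1 -> clock=1. purged={f.com}
Op 6: insert d.com -> 10.0.0.3 (expiry=1+2=3). clock=1
Op 7: tick 1 -> clock=2. purged={c.com,e.com}
Op 8: tick 1 -> clock=3. purged={d.com}
Op 9: insert e.com -> 10.0.0.2 (expiry=3+1=4). clock=3
Op 10: tick 1 -> clock=4. purged={e.com}
Op 11: insert e.com -> 10.0.0.1 (expiry=4+2=6). clock=4
Op 12: insert b.com -> 10.0.0.7 (expiry=4+2=6). clock=4
Op 13: tick 1 -> clock=5.
Op 14: insert f.com -> 10.0.0.4 (expiry=5+2=7). clock=5
Op 15: tick 1 -> clock=6. purged={b.com,e.com}
Op 16: tick 1 -> clock=7. purged={f.com}
Op 17: tick 1 -> clock=8.
Op 18: insert e.com -> 10.0.0.3 (expiry=8+1=9). clock=8
Op 19: insert d.com -> 10.0.0.5 (expiry=8+1=9). clock=8
Op 20: tick 1 -> clock=9. purged={d.com,e.com}
Op 21: insert b.com -> 10.0.0.4 (expiry=9+2=11). clock=9
Op 22: tick 1 -> clock=10.
Op 23: insert c.com -> 10.0.0.2 (expiry=10+1=11). clock=10
Op 24: insert f.com -> 10.0.0.6 (expiry=10+2=12). clock=10
Op 25: tick 1 -> clock=11. purged={b.com,c.com}
Op 26: insert e.com -> 10.0.0.1 (expiry=11+2=13). clock=11
Op 27: insert d.com -> 10.0.0.3 (expiry=11+2=13). clock=11
Op 28: insert a.com -> 10.0.0.5 (expiry=11+2=13). clock=11
Op 29: insert f.com -> 10.0.0.6 (expiry=11+2=13). clock=11
Op 30: insert a.com -> 10.0.0.6 (expiry=11+2=13). clock=11
Final clock = 11
Final cache (unexpired): {a.com,d.com,e.com,f.com} -> size=4

Answer: clock=11 cache_size=4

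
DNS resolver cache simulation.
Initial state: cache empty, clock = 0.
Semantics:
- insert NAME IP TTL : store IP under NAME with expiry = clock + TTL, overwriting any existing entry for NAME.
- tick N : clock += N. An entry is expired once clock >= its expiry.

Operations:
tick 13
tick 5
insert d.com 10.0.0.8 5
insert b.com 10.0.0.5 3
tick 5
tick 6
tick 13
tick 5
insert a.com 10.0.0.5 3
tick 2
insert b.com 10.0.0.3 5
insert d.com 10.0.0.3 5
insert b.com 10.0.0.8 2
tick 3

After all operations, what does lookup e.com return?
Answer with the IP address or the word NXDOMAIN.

Op 1: tick 13 -> clock=13.
Op 2: tick 5 -> clock=18.
Op 3: insert d.com -> 10.0.0.8 (expiry=18+5=23). clock=18
Op 4: insert b.com -> 10.0.0.5 (expiry=18+3=21). clock=18
Op 5: tick 5 -> clock=23. purged={b.com,d.com}
Op 6: tick 6 -> clock=29.
Op 7: tick 13 -> clock=42.
Op 8: tick 5 -> clock=47.
Op 9: insert a.com -> 10.0.0.5 (expiry=47+3=50). clock=47
Op 10: tick 2 -> clock=49.
Op 11: insert b.com -> 10.0.0.3 (expiry=49+5=54). clock=49
Op 12: insert d.com -> 10.0.0.3 (expiry=49+5=54). clock=49
Op 13: insert b.com -> 10.0.0.8 (expiry=49+2=51). clock=49
Op 14: tick 3 -> clock=52. purged={a.com,b.com}
lookup e.com: not in cache (expired or never inserted)

Answer: NXDOMAIN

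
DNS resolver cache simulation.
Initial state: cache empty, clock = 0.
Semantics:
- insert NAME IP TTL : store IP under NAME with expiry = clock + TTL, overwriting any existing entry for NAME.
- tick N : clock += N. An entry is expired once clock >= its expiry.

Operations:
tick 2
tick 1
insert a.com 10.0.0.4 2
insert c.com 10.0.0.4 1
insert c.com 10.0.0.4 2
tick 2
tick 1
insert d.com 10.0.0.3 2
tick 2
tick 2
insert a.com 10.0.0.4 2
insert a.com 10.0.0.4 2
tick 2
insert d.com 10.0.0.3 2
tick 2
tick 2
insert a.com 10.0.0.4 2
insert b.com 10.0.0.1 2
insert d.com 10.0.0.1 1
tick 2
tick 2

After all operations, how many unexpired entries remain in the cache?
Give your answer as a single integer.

Op 1: tick 2 -> clock=2.
Op 2: tick 1 -> clock=3.
Op 3: insert a.com -> 10.0.0.4 (expiry=3+2=5). clock=3
Op 4: insert c.com -> 10.0.0.4 (expiry=3+1=4). clock=3
Op 5: insert c.com -> 10.0.0.4 (expiry=3+2=5). clock=3
Op 6: tick 2 -> clock=5. purged={a.com,c.com}
Op 7: tick 1 -> clock=6.
Op 8: insert d.com -> 10.0.0.3 (expiry=6+2=8). clock=6
Op 9: tick 2 -> clock=8. purged={d.com}
Op 10: tick 2 -> clock=10.
Op 11: insert a.com -> 10.0.0.4 (expiry=10+2=12). clock=10
Op 12: insert a.com -> 10.0.0.4 (expiry=10+2=12). clock=10
Op 13: tick 2 -> clock=12. purged={a.com}
Op 14: insert d.com -> 10.0.0.3 (expiry=12+2=14). clock=12
Op 15: tick 2 -> clock=14. purged={d.com}
Op 16: tick 2 -> clock=16.
Op 17: insert a.com -> 10.0.0.4 (expiry=16+2=18). clock=16
Op 18: insert b.com -> 10.0.0.1 (expiry=16+2=18). clock=16
Op 19: insert d.com -> 10.0.0.1 (expiry=16+1=17). clock=16
Op 20: tick 2 -> clock=18. purged={a.com,b.com,d.com}
Op 21: tick 2 -> clock=20.
Final cache (unexpired): {} -> size=0

Answer: 0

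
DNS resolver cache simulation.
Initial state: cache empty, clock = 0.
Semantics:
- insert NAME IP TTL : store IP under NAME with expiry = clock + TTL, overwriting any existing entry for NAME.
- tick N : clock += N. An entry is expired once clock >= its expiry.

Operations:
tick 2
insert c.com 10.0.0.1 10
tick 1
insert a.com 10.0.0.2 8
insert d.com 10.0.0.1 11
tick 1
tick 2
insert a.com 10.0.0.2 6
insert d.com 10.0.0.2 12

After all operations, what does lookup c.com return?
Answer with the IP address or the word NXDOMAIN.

Answer: 10.0.0.1

Derivation:
Op 1: tick 2 -> clock=2.
Op 2: insert c.com -> 10.0.0.1 (expiry=2+10=12). clock=2
Op 3: tick 1 -> clock=3.
Op 4: insert a.com -> 10.0.0.2 (expiry=3+8=11). clock=3
Op 5: insert d.com -> 10.0.0.1 (expiry=3+11=14). clock=3
Op 6: tick 1 -> clock=4.
Op 7: tick 2 -> clock=6.
Op 8: insert a.com -> 10.0.0.2 (expiry=6+6=12). clock=6
Op 9: insert d.com -> 10.0.0.2 (expiry=6+12=18). clock=6
lookup c.com: present, ip=10.0.0.1 expiry=12 > clock=6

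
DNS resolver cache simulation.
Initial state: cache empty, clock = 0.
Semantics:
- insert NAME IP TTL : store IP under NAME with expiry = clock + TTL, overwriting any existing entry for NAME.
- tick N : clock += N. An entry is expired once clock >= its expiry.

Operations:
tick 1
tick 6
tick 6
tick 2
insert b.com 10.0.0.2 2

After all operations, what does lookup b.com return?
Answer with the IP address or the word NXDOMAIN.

Answer: 10.0.0.2

Derivation:
Op 1: tick 1 -> clock=1.
Op 2: tick 6 -> clock=7.
Op 3: tick 6 -> clock=13.
Op 4: tick 2 -> clock=15.
Op 5: insert b.com -> 10.0.0.2 (expiry=15+2=17). clock=15
lookup b.com: present, ip=10.0.0.2 expiry=17 > clock=15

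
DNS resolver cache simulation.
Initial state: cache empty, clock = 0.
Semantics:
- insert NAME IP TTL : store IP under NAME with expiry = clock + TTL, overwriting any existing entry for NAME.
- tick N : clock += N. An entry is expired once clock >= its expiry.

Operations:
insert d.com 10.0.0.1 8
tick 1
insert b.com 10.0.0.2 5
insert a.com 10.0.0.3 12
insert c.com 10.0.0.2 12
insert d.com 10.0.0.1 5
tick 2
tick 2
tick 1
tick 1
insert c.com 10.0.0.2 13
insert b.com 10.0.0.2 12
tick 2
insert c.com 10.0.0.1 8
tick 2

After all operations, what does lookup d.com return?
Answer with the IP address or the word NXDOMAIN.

Answer: NXDOMAIN

Derivation:
Op 1: insert d.com -> 10.0.0.1 (expiry=0+8=8). clock=0
Op 2: tick 1 -> clock=1.
Op 3: insert b.com -> 10.0.0.2 (expiry=1+5=6). clock=1
Op 4: insert a.com -> 10.0.0.3 (expiry=1+12=13). clock=1
Op 5: insert c.com -> 10.0.0.2 (expiry=1+12=13). clock=1
Op 6: insert d.com -> 10.0.0.1 (expiry=1+5=6). clock=1
Op 7: tick 2 -> clock=3.
Op 8: tick 2 -> clock=5.
Op 9: tick 1 -> clock=6. purged={b.com,d.com}
Op 10: tick 1 -> clock=7.
Op 11: insert c.com -> 10.0.0.2 (expiry=7+13=20). clock=7
Op 12: insert b.com -> 10.0.0.2 (expiry=7+12=19). clock=7
Op 13: tick 2 -> clock=9.
Op 14: insert c.com -> 10.0.0.1 (expiry=9+8=17). clock=9
Op 15: tick 2 -> clock=11.
lookup d.com: not in cache (expired or never inserted)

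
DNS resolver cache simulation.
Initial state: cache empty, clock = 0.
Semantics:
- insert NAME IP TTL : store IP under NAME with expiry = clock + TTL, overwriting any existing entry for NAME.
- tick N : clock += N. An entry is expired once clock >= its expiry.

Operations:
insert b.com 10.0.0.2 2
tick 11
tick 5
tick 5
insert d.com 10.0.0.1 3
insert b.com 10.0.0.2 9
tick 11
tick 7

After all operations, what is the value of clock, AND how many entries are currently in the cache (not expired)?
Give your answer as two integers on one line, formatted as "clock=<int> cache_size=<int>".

Answer: clock=39 cache_size=0

Derivation:
Op 1: insert b.com -> 10.0.0.2 (expiry=0+2=2). clock=0
Op 2: tick 11 -> clock=11. purged={b.com}
Op 3: tick 5 -> clock=16.
Op 4: tick 5 -> clock=21.
Op 5: insert d.com -> 10.0.0.1 (expiry=21+3=24). clock=21
Op 6: insert b.com -> 10.0.0.2 (expiry=21+9=30). clock=21
Op 7: tick 11 -> clock=32. purged={b.com,d.com}
Op 8: tick 7 -> clock=39.
Final clock = 39
Final cache (unexpired): {} -> size=0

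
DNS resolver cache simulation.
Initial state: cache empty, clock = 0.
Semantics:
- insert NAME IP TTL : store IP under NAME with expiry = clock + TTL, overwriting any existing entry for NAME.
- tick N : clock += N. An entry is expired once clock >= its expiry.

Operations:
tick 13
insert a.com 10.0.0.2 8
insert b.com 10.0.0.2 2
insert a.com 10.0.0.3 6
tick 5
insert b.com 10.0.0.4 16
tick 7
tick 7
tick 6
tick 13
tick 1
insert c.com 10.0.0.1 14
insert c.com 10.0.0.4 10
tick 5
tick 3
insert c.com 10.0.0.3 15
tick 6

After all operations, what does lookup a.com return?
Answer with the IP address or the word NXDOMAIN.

Answer: NXDOMAIN

Derivation:
Op 1: tick 13 -> clock=13.
Op 2: insert a.com -> 10.0.0.2 (expiry=13+8=21). clock=13
Op 3: insert b.com -> 10.0.0.2 (expiry=13+2=15). clock=13
Op 4: insert a.com -> 10.0.0.3 (expiry=13+6=19). clock=13
Op 5: tick 5 -> clock=18. purged={b.com}
Op 6: insert b.com -> 10.0.0.4 (expiry=18+16=34). clock=18
Op 7: tick 7 -> clock=25. purged={a.com}
Op 8: tick 7 -> clock=32.
Op 9: tick 6 -> clock=38. purged={b.com}
Op 10: tick 13 -> clock=51.
Op 11: tick 1 -> clock=52.
Op 12: insert c.com -> 10.0.0.1 (expiry=52+14=66). clock=52
Op 13: insert c.com -> 10.0.0.4 (expiry=52+10=62). clock=52
Op 14: tick 5 -> clock=57.
Op 15: tick 3 -> clock=60.
Op 16: insert c.com -> 10.0.0.3 (expiry=60+15=75). clock=60
Op 17: tick 6 -> clock=66.
lookup a.com: not in cache (expired or never inserted)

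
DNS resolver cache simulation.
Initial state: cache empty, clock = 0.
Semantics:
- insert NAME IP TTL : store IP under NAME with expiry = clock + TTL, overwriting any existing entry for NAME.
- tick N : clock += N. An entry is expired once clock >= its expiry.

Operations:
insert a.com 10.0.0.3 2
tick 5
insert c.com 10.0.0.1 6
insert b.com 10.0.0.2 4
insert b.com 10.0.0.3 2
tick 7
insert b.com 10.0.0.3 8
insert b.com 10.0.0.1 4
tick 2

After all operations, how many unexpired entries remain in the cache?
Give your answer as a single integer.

Op 1: insert a.com -> 10.0.0.3 (expiry=0+2=2). clock=0
Op 2: tick 5 -> clock=5. purged={a.com}
Op 3: insert c.com -> 10.0.0.1 (expiry=5+6=11). clock=5
Op 4: insert b.com -> 10.0.0.2 (expiry=5+4=9). clock=5
Op 5: insert b.com -> 10.0.0.3 (expiry=5+2=7). clock=5
Op 6: tick 7 -> clock=12. purged={b.com,c.com}
Op 7: insert b.com -> 10.0.0.3 (expiry=12+8=20). clock=12
Op 8: insert b.com -> 10.0.0.1 (expiry=12+4=16). clock=12
Op 9: tick 2 -> clock=14.
Final cache (unexpired): {b.com} -> size=1

Answer: 1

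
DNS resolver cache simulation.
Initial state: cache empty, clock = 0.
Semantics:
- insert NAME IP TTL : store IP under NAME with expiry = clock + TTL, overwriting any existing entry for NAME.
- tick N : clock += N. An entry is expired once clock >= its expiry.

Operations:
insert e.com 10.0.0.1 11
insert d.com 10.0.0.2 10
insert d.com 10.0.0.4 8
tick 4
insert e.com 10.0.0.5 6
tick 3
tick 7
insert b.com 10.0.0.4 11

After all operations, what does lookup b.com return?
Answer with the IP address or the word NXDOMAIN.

Op 1: insert e.com -> 10.0.0.1 (expiry=0+11=11). clock=0
Op 2: insert d.com -> 10.0.0.2 (expiry=0+10=10). clock=0
Op 3: insert d.com -> 10.0.0.4 (expiry=0+8=8). clock=0
Op 4: tick 4 -> clock=4.
Op 5: insert e.com -> 10.0.0.5 (expiry=4+6=10). clock=4
Op 6: tick 3 -> clock=7.
Op 7: tick 7 -> clock=14. purged={d.com,e.com}
Op 8: insert b.com -> 10.0.0.4 (expiry=14+11=25). clock=14
lookup b.com: present, ip=10.0.0.4 expiry=25 > clock=14

Answer: 10.0.0.4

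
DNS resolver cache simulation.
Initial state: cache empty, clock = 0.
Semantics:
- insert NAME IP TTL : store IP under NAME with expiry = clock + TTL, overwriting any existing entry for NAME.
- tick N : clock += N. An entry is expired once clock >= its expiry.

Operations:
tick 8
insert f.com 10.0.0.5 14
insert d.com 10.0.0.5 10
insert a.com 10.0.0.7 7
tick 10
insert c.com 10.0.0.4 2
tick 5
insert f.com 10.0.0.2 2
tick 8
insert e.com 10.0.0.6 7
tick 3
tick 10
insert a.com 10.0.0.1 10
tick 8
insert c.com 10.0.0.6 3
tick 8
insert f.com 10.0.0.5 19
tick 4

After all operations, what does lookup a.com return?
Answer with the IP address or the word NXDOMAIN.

Answer: NXDOMAIN

Derivation:
Op 1: tick 8 -> clock=8.
Op 2: insert f.com -> 10.0.0.5 (expiry=8+14=22). clock=8
Op 3: insert d.com -> 10.0.0.5 (expiry=8+10=18). clock=8
Op 4: insert a.com -> 10.0.0.7 (expiry=8+7=15). clock=8
Op 5: tick 10 -> clock=18. purged={a.com,d.com}
Op 6: insert c.com -> 10.0.0.4 (expiry=18+2=20). clock=18
Op 7: tick 5 -> clock=23. purged={c.com,f.com}
Op 8: insert f.com -> 10.0.0.2 (expiry=23+2=25). clock=23
Op 9: tick 8 -> clock=31. purged={f.com}
Op 10: insert e.com -> 10.0.0.6 (expiry=31+7=38). clock=31
Op 11: tick 3 -> clock=34.
Op 12: tick 10 -> clock=44. purged={e.com}
Op 13: insert a.com -> 10.0.0.1 (expiry=44+10=54). clock=44
Op 14: tick 8 -> clock=52.
Op 15: insert c.com -> 10.0.0.6 (expiry=52+3=55). clock=52
Op 16: tick 8 -> clock=60. purged={a.com,c.com}
Op 17: insert f.com -> 10.0.0.5 (expiry=60+19=79). clock=60
Op 18: tick 4 -> clock=64.
lookup a.com: not in cache (expired or never inserted)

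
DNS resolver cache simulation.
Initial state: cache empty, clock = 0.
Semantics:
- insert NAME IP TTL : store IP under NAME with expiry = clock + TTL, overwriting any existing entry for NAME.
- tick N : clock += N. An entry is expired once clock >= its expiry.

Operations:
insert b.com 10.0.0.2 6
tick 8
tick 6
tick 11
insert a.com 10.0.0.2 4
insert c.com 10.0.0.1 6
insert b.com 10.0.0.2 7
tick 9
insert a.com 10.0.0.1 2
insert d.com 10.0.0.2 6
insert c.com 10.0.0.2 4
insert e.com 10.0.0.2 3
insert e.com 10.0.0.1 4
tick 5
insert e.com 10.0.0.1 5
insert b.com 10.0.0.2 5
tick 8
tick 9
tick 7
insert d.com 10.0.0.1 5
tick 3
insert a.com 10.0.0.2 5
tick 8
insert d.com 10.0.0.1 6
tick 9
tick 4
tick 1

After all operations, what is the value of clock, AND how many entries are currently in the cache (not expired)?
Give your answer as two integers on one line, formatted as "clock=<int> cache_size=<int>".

Answer: clock=88 cache_size=0

Derivation:
Op 1: insert b.com -> 10.0.0.2 (expiry=0+6=6). clock=0
Op 2: tick 8 -> clock=8. purged={b.com}
Op 3: tick 6 -> clock=14.
Op 4: tick 11 -> clock=25.
Op 5: insert a.com -> 10.0.0.2 (expiry=25+4=29). clock=25
Op 6: insert c.com -> 10.0.0.1 (expiry=25+6=31). clock=25
Op 7: insert b.com -> 10.0.0.2 (expiry=25+7=32). clock=25
Op 8: tick 9 -> clock=34. purged={a.com,b.com,c.com}
Op 9: insert a.com -> 10.0.0.1 (expiry=34+2=36). clock=34
Op 10: insert d.com -> 10.0.0.2 (expiry=34+6=40). clock=34
Op 11: insert c.com -> 10.0.0.2 (expiry=34+4=38). clock=34
Op 12: insert e.com -> 10.0.0.2 (expiry=34+3=37). clock=34
Op 13: insert e.com -> 10.0.0.1 (expiry=34+4=38). clock=34
Op 14: tick 5 -> clock=39. purged={a.com,c.com,e.com}
Op 15: insert e.com -> 10.0.0.1 (expiry=39+5=44). clock=39
Op 16: insert b.com -> 10.0.0.2 (expiry=39+5=44). clock=39
Op 17: tick 8 -> clock=47. purged={b.com,d.com,e.com}
Op 18: tick 9 -> clock=56.
Op 19: tick 7 -> clock=63.
Op 20: insert d.com -> 10.0.0.1 (expiry=63+5=68). clock=63
Op 21: tick 3 -> clock=66.
Op 22: insert a.com -> 10.0.0.2 (expiry=66+5=71). clock=66
Op 23: tick 8 -> clock=74. purged={a.com,d.com}
Op 24: insert d.com -> 10.0.0.1 (expiry=74+6=80). clock=74
Op 25: tick 9 -> clock=83. purged={d.com}
Op 26: tick 4 -> clock=87.
Op 27: tick 1 -> clock=88.
Final clock = 88
Final cache (unexpired): {} -> size=0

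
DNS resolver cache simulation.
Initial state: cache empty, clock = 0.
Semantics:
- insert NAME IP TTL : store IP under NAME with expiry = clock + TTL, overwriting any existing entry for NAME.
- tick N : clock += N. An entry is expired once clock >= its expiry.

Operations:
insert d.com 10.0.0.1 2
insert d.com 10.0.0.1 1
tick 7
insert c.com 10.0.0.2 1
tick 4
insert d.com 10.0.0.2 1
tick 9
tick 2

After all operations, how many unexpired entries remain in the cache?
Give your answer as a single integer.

Op 1: insert d.com -> 10.0.0.1 (expiry=0+2=2). clock=0
Op 2: insert d.com -> 10.0.0.1 (expiry=0+1=1). clock=0
Op 3: tick 7 -> clock=7. purged={d.com}
Op 4: insert c.com -> 10.0.0.2 (expiry=7+1=8). clock=7
Op 5: tick 4 -> clock=11. purged={c.com}
Op 6: insert d.com -> 10.0.0.2 (expiry=11+1=12). clock=11
Op 7: tick 9 -> clock=20. purged={d.com}
Op 8: tick 2 -> clock=22.
Final cache (unexpired): {} -> size=0

Answer: 0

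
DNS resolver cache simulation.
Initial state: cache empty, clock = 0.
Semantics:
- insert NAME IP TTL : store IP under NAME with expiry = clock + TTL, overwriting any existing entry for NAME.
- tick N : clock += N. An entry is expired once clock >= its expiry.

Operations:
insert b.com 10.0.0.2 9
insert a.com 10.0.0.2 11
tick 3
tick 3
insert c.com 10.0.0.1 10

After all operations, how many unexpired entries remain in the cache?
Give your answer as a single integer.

Answer: 3

Derivation:
Op 1: insert b.com -> 10.0.0.2 (expiry=0+9=9). clock=0
Op 2: insert a.com -> 10.0.0.2 (expiry=0+11=11). clock=0
Op 3: tick 3 -> clock=3.
Op 4: tick 3 -> clock=6.
Op 5: insert c.com -> 10.0.0.1 (expiry=6+10=16). clock=6
Final cache (unexpired): {a.com,b.com,c.com} -> size=3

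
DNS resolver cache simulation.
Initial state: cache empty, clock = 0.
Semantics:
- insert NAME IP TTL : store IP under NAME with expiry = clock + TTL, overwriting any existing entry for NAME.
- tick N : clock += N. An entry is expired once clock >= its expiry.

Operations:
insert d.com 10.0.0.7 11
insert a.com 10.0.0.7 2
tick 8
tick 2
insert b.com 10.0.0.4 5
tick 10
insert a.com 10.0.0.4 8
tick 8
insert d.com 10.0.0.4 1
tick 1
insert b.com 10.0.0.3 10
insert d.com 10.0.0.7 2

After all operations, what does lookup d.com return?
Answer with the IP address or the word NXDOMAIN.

Answer: 10.0.0.7

Derivation:
Op 1: insert d.com -> 10.0.0.7 (expiry=0+11=11). clock=0
Op 2: insert a.com -> 10.0.0.7 (expiry=0+2=2). clock=0
Op 3: tick 8 -> clock=8. purged={a.com}
Op 4: tick 2 -> clock=10.
Op 5: insert b.com -> 10.0.0.4 (expiry=10+5=15). clock=10
Op 6: tick 10 -> clock=20. purged={b.com,d.com}
Op 7: insert a.com -> 10.0.0.4 (expiry=20+8=28). clock=20
Op 8: tick 8 -> clock=28. purged={a.com}
Op 9: insert d.com -> 10.0.0.4 (expiry=28+1=29). clock=28
Op 10: tick 1 -> clock=29. purged={d.com}
Op 11: insert b.com -> 10.0.0.3 (expiry=29+10=39). clock=29
Op 12: insert d.com -> 10.0.0.7 (expiry=29+2=31). clock=29
lookup d.com: present, ip=10.0.0.7 expiry=31 > clock=29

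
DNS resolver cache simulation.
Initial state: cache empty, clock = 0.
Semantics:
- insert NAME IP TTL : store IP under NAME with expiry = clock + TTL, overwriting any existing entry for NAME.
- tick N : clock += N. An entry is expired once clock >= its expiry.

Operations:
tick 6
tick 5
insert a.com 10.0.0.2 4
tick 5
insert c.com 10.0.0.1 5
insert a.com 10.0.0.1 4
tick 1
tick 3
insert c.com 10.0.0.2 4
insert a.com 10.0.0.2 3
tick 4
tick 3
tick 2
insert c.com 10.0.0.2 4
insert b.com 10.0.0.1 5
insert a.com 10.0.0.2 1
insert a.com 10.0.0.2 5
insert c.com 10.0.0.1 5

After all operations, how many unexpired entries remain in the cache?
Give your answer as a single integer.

Op 1: tick 6 -> clock=6.
Op 2: tick 5 -> clock=11.
Op 3: insert a.com -> 10.0.0.2 (expiry=11+4=15). clock=11
Op 4: tick 5 -> clock=16. purged={a.com}
Op 5: insert c.com -> 10.0.0.1 (expiry=16+5=21). clock=16
Op 6: insert a.com -> 10.0.0.1 (expiry=16+4=20). clock=16
Op 7: tick 1 -> clock=17.
Op 8: tick 3 -> clock=20. purged={a.com}
Op 9: insert c.com -> 10.0.0.2 (expiry=20+4=24). clock=20
Op 10: insert a.com -> 10.0.0.2 (expiry=20+3=23). clock=20
Op 11: tick 4 -> clock=24. purged={a.com,c.com}
Op 12: tick 3 -> clock=27.
Op 13: tick 2 -> clock=29.
Op 14: insert c.com -> 10.0.0.2 (expiry=29+4=33). clock=29
Op 15: insert b.com -> 10.0.0.1 (expiry=29+5=34). clock=29
Op 16: insert a.com -> 10.0.0.2 (expiry=29+1=30). clock=29
Op 17: insert a.com -> 10.0.0.2 (expiry=29+5=34). clock=29
Op 18: insert c.com -> 10.0.0.1 (expiry=29+5=34). clock=29
Final cache (unexpired): {a.com,b.com,c.com} -> size=3

Answer: 3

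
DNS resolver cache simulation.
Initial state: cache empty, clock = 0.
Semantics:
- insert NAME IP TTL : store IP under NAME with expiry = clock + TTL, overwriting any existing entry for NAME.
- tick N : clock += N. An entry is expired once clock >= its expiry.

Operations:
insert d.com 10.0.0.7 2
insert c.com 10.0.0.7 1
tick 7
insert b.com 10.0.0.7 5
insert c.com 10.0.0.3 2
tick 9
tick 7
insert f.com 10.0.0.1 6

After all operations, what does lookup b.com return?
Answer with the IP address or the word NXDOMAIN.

Answer: NXDOMAIN

Derivation:
Op 1: insert d.com -> 10.0.0.7 (expiry=0+2=2). clock=0
Op 2: insert c.com -> 10.0.0.7 (expiry=0+1=1). clock=0
Op 3: tick 7 -> clock=7. purged={c.com,d.com}
Op 4: insert b.com -> 10.0.0.7 (expiry=7+5=12). clock=7
Op 5: insert c.com -> 10.0.0.3 (expiry=7+2=9). clock=7
Op 6: tick 9 -> clock=16. purged={b.com,c.com}
Op 7: tick 7 -> clock=23.
Op 8: insert f.com -> 10.0.0.1 (expiry=23+6=29). clock=23
lookup b.com: not in cache (expired or never inserted)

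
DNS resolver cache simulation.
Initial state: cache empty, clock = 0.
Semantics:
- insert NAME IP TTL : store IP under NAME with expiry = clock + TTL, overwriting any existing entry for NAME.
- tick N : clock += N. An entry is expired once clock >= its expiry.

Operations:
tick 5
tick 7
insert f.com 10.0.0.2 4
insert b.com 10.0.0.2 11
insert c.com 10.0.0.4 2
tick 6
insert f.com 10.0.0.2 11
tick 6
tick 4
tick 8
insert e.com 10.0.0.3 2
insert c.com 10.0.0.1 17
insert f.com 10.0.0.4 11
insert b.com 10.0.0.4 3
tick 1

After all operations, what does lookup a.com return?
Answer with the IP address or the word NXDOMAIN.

Answer: NXDOMAIN

Derivation:
Op 1: tick 5 -> clock=5.
Op 2: tick 7 -> clock=12.
Op 3: insert f.com -> 10.0.0.2 (expiry=12+4=16). clock=12
Op 4: insert b.com -> 10.0.0.2 (expiry=12+11=23). clock=12
Op 5: insert c.com -> 10.0.0.4 (expiry=12+2=14). clock=12
Op 6: tick 6 -> clock=18. purged={c.com,f.com}
Op 7: insert f.com -> 10.0.0.2 (expiry=18+11=29). clock=18
Op 8: tick 6 -> clock=24. purged={b.com}
Op 9: tick 4 -> clock=28.
Op 10: tick 8 -> clock=36. purged={f.com}
Op 11: insert e.com -> 10.0.0.3 (expiry=36+2=38). clock=36
Op 12: insert c.com -> 10.0.0.1 (expiry=36+17=53). clock=36
Op 13: insert f.com -> 10.0.0.4 (expiry=36+11=47). clock=36
Op 14: insert b.com -> 10.0.0.4 (expiry=36+3=39). clock=36
Op 15: tick 1 -> clock=37.
lookup a.com: not in cache (expired or never inserted)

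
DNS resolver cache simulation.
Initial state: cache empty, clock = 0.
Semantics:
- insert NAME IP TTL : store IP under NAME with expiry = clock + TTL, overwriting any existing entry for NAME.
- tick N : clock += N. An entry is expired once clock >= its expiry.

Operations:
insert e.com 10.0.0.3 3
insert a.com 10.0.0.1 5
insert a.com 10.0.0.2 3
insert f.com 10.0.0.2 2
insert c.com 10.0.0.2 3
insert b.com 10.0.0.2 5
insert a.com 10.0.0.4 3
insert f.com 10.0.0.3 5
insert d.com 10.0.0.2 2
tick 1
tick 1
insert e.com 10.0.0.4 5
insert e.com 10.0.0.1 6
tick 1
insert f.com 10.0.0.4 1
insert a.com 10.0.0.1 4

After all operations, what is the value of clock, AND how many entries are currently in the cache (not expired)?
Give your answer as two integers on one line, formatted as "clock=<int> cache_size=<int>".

Op 1: insert e.com -> 10.0.0.3 (expiry=0+3=3). clock=0
Op 2: insert a.com -> 10.0.0.1 (expiry=0+5=5). clock=0
Op 3: insert a.com -> 10.0.0.2 (expiry=0+3=3). clock=0
Op 4: insert f.com -> 10.0.0.2 (expiry=0+2=2). clock=0
Op 5: insert c.com -> 10.0.0.2 (expiry=0+3=3). clock=0
Op 6: insert b.com -> 10.0.0.2 (expiry=0+5=5). clock=0
Op 7: insert a.com -> 10.0.0.4 (expiry=0+3=3). clock=0
Op 8: insert f.com -> 10.0.0.3 (expiry=0+5=5). clock=0
Op 9: insert d.com -> 10.0.0.2 (expiry=0+2=2). clock=0
Op 10: tick 1 -> clock=1.
Op 11: tick 1 -> clock=2. purged={d.com}
Op 12: insert e.com -> 10.0.0.4 (expiry=2+5=7). clock=2
Op 13: insert e.com -> 10.0.0.1 (expiry=2+6=8). clock=2
Op 14: tick 1 -> clock=3. purged={a.com,c.com}
Op 15: insert f.com -> 10.0.0.4 (expiry=3+1=4). clock=3
Op 16: insert a.com -> 10.0.0.1 (expiry=3+4=7). clock=3
Final clock = 3
Final cache (unexpired): {a.com,b.com,e.com,f.com} -> size=4

Answer: clock=3 cache_size=4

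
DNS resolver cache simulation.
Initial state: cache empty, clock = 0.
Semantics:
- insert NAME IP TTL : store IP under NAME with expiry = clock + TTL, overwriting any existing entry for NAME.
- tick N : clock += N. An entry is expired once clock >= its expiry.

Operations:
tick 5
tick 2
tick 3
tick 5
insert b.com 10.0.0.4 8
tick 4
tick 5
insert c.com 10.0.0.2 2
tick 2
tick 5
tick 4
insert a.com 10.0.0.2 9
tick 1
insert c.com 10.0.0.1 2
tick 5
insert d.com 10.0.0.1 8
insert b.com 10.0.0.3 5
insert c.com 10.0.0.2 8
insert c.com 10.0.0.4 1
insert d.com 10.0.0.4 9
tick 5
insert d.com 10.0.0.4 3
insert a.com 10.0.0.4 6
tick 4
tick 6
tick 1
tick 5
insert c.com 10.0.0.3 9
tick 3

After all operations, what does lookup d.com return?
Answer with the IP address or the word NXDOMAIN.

Op 1: tick 5 -> clock=5.
Op 2: tick 2 -> clock=7.
Op 3: tick 3 -> clock=10.
Op 4: tick 5 -> clock=15.
Op 5: insert b.com -> 10.0.0.4 (expiry=15+8=23). clock=15
Op 6: tick 4 -> clock=19.
Op 7: tick 5 -> clock=24. purged={b.com}
Op 8: insert c.com -> 10.0.0.2 (expiry=24+2=26). clock=24
Op 9: tick 2 -> clock=26. purged={c.com}
Op 10: tick 5 -> clock=31.
Op 11: tick 4 -> clock=35.
Op 12: insert a.com -> 10.0.0.2 (expiry=35+9=44). clock=35
Op 13: tick 1 -> clock=36.
Op 14: insert c.com -> 10.0.0.1 (expiry=36+2=38). clock=36
Op 15: tick 5 -> clock=41. purged={c.com}
Op 16: insert d.com -> 10.0.0.1 (expiry=41+8=49). clock=41
Op 17: insert b.com -> 10.0.0.3 (expiry=41+5=46). clock=41
Op 18: insert c.com -> 10.0.0.2 (expiry=41+8=49). clock=41
Op 19: insert c.com -> 10.0.0.4 (expiry=41+1=42). clock=41
Op 20: insert d.com -> 10.0.0.4 (expiry=41+9=50). clock=41
Op 21: tick 5 -> clock=46. purged={a.com,b.com,c.com}
Op 22: insert d.com -> 10.0.0.4 (expiry=46+3=49). clock=46
Op 23: insert a.com -> 10.0.0.4 (expiry=46+6=52). clock=46
Op 24: tick 4 -> clock=50. purged={d.com}
Op 25: tick 6 -> clock=56. purged={a.com}
Op 26: tick 1 -> clock=57.
Op 27: tick 5 -> clock=62.
Op 28: insert c.com -> 10.0.0.3 (expiry=62+9=71). clock=62
Op 29: tick 3 -> clock=65.
lookup d.com: not in cache (expired or never inserted)

Answer: NXDOMAIN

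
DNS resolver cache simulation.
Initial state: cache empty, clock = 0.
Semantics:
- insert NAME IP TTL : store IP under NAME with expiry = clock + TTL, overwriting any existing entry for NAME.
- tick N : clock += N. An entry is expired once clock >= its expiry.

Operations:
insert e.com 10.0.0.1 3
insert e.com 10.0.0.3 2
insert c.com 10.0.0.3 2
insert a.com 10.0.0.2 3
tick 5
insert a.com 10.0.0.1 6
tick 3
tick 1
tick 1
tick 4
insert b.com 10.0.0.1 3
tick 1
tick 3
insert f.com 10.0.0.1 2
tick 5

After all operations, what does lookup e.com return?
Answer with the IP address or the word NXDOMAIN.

Answer: NXDOMAIN

Derivation:
Op 1: insert e.com -> 10.0.0.1 (expiry=0+3=3). clock=0
Op 2: insert e.com -> 10.0.0.3 (expiry=0+2=2). clock=0
Op 3: insert c.com -> 10.0.0.3 (expiry=0+2=2). clock=0
Op 4: insert a.com -> 10.0.0.2 (expiry=0+3=3). clock=0
Op 5: tick 5 -> clock=5. purged={a.com,c.com,e.com}
Op 6: insert a.com -> 10.0.0.1 (expiry=5+6=11). clock=5
Op 7: tick 3 -> clock=8.
Op 8: tick 1 -> clock=9.
Op 9: tick 1 -> clock=10.
Op 10: tick 4 -> clock=14. purged={a.com}
Op 11: insert b.com -> 10.0.0.1 (expiry=14+3=17). clock=14
Op 12: tick 1 -> clock=15.
Op 13: tick 3 -> clock=18. purged={b.com}
Op 14: insert f.com -> 10.0.0.1 (expiry=18+2=20). clock=18
Op 15: tick 5 -> clock=23. purged={f.com}
lookup e.com: not in cache (expired or never inserted)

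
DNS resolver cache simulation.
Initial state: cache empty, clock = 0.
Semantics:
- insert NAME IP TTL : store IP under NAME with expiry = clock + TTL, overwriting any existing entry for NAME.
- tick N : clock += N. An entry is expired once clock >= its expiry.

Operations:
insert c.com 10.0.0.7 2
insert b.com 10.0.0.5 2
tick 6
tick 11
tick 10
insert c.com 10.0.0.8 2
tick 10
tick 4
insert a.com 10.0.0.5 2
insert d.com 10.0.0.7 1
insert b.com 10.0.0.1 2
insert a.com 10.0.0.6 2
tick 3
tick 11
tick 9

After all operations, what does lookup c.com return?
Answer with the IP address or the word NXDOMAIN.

Op 1: insert c.com -> 10.0.0.7 (expiry=0+2=2). clock=0
Op 2: insert b.com -> 10.0.0.5 (expiry=0+2=2). clock=0
Op 3: tick 6 -> clock=6. purged={b.com,c.com}
Op 4: tick 11 -> clock=17.
Op 5: tick 10 -> clock=27.
Op 6: insert c.com -> 10.0.0.8 (expiry=27+2=29). clock=27
Op 7: tick 10 -> clock=37. purged={c.com}
Op 8: tick 4 -> clock=41.
Op 9: insert a.com -> 10.0.0.5 (expiry=41+2=43). clock=41
Op 10: insert d.com -> 10.0.0.7 (expiry=41+1=42). clock=41
Op 11: insert b.com -> 10.0.0.1 (expiry=41+2=43). clock=41
Op 12: insert a.com -> 10.0.0.6 (expiry=41+2=43). clock=41
Op 13: tick 3 -> clock=44. purged={a.com,b.com,d.com}
Op 14: tick 11 -> clock=55.
Op 15: tick 9 -> clock=64.
lookup c.com: not in cache (expired or never inserted)

Answer: NXDOMAIN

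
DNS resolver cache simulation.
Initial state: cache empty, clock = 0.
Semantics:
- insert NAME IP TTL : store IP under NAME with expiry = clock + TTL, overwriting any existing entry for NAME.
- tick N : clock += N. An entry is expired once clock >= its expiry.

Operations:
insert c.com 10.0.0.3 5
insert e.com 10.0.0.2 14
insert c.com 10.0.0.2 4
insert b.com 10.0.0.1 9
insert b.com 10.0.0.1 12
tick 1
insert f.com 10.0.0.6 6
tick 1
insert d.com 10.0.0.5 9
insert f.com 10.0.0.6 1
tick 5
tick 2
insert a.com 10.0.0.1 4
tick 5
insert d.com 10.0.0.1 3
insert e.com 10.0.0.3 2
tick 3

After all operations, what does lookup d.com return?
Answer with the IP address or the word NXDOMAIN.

Op 1: insert c.com -> 10.0.0.3 (expiry=0+5=5). clock=0
Op 2: insert e.com -> 10.0.0.2 (expiry=0+14=14). clock=0
Op 3: insert c.com -> 10.0.0.2 (expiry=0+4=4). clock=0
Op 4: insert b.com -> 10.0.0.1 (expiry=0+9=9). clock=0
Op 5: insert b.com -> 10.0.0.1 (expiry=0+12=12). clock=0
Op 6: tick 1 -> clock=1.
Op 7: insert f.com -> 10.0.0.6 (expiry=1+6=7). clock=1
Op 8: tick 1 -> clock=2.
Op 9: insert d.com -> 10.0.0.5 (expiry=2+9=11). clock=2
Op 10: insert f.com -> 10.0.0.6 (expiry=2+1=3). clock=2
Op 11: tick 5 -> clock=7. purged={c.com,f.com}
Op 12: tick 2 -> clock=9.
Op 13: insert a.com -> 10.0.0.1 (expiry=9+4=13). clock=9
Op 14: tick 5 -> clock=14. purged={a.com,b.com,d.com,e.com}
Op 15: insert d.com -> 10.0.0.1 (expiry=14+3=17). clock=14
Op 16: insert e.com -> 10.0.0.3 (expiry=14+2=16). clock=14
Op 17: tick 3 -> clock=17. purged={d.com,e.com}
lookup d.com: not in cache (expired or never inserted)

Answer: NXDOMAIN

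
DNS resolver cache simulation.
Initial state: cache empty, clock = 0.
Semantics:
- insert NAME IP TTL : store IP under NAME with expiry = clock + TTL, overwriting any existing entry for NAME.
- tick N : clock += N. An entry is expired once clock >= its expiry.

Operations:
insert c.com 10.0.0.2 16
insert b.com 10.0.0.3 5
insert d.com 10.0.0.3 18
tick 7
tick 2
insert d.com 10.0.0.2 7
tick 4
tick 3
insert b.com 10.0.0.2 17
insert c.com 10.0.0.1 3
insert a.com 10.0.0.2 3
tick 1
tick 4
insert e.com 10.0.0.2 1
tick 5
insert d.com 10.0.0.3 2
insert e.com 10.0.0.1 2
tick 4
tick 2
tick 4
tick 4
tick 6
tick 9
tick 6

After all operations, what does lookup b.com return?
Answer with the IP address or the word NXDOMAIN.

Op 1: insert c.com -> 10.0.0.2 (expiry=0+16=16). clock=0
Op 2: insert b.com -> 10.0.0.3 (expiry=0+5=5). clock=0
Op 3: insert d.com -> 10.0.0.3 (expiry=0+18=18). clock=0
Op 4: tick 7 -> clock=7. purged={b.com}
Op 5: tick 2 -> clock=9.
Op 6: insert d.com -> 10.0.0.2 (expiry=9+7=16). clock=9
Op 7: tick 4 -> clock=13.
Op 8: tick 3 -> clock=16. purged={c.com,d.com}
Op 9: insert b.com -> 10.0.0.2 (expiry=16+17=33). clock=16
Op 10: insert c.com -> 10.0.0.1 (expiry=16+3=19). clock=16
Op 11: insert a.com -> 10.0.0.2 (expiry=16+3=19). clock=16
Op 12: tick 1 -> clock=17.
Op 13: tick 4 -> clock=21. purged={a.com,c.com}
Op 14: insert e.com -> 10.0.0.2 (expiry=21+1=22). clock=21
Op 15: tick 5 -> clock=26. purged={e.com}
Op 16: insert d.com -> 10.0.0.3 (expiry=26+2=28). clock=26
Op 17: insert e.com -> 10.0.0.1 (expiry=26+2=28). clock=26
Op 18: tick 4 -> clock=30. purged={d.com,e.com}
Op 19: tick 2 -> clock=32.
Op 20: tick 4 -> clock=36. purged={b.com}
Op 21: tick 4 -> clock=40.
Op 22: tick 6 -> clock=46.
Op 23: tick 9 -> clock=55.
Op 24: tick 6 -> clock=61.
lookup b.com: not in cache (expired or never inserted)

Answer: NXDOMAIN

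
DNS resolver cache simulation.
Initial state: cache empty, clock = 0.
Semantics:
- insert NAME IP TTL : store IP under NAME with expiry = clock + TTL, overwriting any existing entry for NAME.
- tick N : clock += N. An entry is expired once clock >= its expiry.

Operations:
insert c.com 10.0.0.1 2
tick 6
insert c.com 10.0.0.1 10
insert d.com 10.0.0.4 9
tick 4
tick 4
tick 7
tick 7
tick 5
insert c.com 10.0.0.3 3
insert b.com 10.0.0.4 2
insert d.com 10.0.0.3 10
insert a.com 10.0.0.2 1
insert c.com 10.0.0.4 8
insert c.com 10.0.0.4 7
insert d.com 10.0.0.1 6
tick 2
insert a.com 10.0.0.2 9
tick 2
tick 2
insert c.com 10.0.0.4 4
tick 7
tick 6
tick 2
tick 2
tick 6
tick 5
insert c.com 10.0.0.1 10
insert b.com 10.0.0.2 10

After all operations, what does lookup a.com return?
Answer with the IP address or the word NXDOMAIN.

Op 1: insert c.com -> 10.0.0.1 (expiry=0+2=2). clock=0
Op 2: tick 6 -> clock=6. purged={c.com}
Op 3: insert c.com -> 10.0.0.1 (expiry=6+10=16). clock=6
Op 4: insert d.com -> 10.0.0.4 (expiry=6+9=15). clock=6
Op 5: tick 4 -> clock=10.
Op 6: tick 4 -> clock=14.
Op 7: tick 7 -> clock=21. purged={c.com,d.com}
Op 8: tick 7 -> clock=28.
Op 9: tick 5 -> clock=33.
Op 10: insert c.com -> 10.0.0.3 (expiry=33+3=36). clock=33
Op 11: insert b.com -> 10.0.0.4 (expiry=33+2=35). clock=33
Op 12: insert d.com -> 10.0.0.3 (expiry=33+10=43). clock=33
Op 13: insert a.com -> 10.0.0.2 (expiry=33+1=34). clock=33
Op 14: insert c.com -> 10.0.0.4 (expiry=33+8=41). clock=33
Op 15: insert c.com -> 10.0.0.4 (expiry=33+7=40). clock=33
Op 16: insert d.com -> 10.0.0.1 (expiry=33+6=39). clock=33
Op 17: tick 2 -> clock=35. purged={a.com,b.com}
Op 18: insert a.com -> 10.0.0.2 (expiry=35+9=44). clock=35
Op 19: tick 2 -> clock=37.
Op 20: tick 2 -> clock=39. purged={d.com}
Op 21: insert c.com -> 10.0.0.4 (expiry=39+4=43). clock=39
Op 22: tick 7 -> clock=46. purged={a.com,c.com}
Op 23: tick 6 -> clock=52.
Op 24: tick 2 -> clock=54.
Op 25: tick 2 -> clock=56.
Op 26: tick 6 -> clock=62.
Op 27: tick 5 -> clock=67.
Op 28: insert c.com -> 10.0.0.1 (expiry=67+10=77). clock=67
Op 29: insert b.com -> 10.0.0.2 (expiry=67+10=77). clock=67
lookup a.com: not in cache (expired or never inserted)

Answer: NXDOMAIN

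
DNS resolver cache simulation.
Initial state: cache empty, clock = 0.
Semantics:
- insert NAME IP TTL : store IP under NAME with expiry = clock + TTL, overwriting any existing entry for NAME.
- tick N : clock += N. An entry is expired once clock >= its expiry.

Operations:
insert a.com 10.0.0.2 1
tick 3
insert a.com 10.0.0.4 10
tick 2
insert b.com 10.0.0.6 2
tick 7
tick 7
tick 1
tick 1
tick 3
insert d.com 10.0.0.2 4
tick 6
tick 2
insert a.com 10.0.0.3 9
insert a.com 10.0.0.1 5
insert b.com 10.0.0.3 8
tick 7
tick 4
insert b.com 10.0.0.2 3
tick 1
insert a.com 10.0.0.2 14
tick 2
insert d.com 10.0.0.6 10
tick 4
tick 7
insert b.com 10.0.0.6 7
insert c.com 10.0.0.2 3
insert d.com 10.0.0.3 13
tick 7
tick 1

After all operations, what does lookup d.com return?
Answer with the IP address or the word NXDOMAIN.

Answer: 10.0.0.3

Derivation:
Op 1: insert a.com -> 10.0.0.2 (expiry=0+1=1). clock=0
Op 2: tick 3 -> clock=3. purged={a.com}
Op 3: insert a.com -> 10.0.0.4 (expiry=3+10=13). clock=3
Op 4: tick 2 -> clock=5.
Op 5: insert b.com -> 10.0.0.6 (expiry=5+2=7). clock=5
Op 6: tick 7 -> clock=12. purged={b.com}
Op 7: tick 7 -> clock=19. purged={a.com}
Op 8: tick 1 -> clock=20.
Op 9: tick 1 -> clock=21.
Op 10: tick 3 -> clock=24.
Op 11: insert d.com -> 10.0.0.2 (expiry=24+4=28). clock=24
Op 12: tick 6 -> clock=30. purged={d.com}
Op 13: tick 2 -> clock=32.
Op 14: insert a.com -> 10.0.0.3 (expiry=32+9=41). clock=32
Op 15: insert a.com -> 10.0.0.1 (expiry=32+5=37). clock=32
Op 16: insert b.com -> 10.0.0.3 (expiry=32+8=40). clock=32
Op 17: tick 7 -> clock=39. purged={a.com}
Op 18: tick 4 -> clock=43. purged={b.com}
Op 19: insert b.com -> 10.0.0.2 (expiry=43+3=46). clock=43
Op 20: tick 1 -> clock=44.
Op 21: insert a.com -> 10.0.0.2 (expiry=44+14=58). clock=44
Op 22: tick 2 -> clock=46. purged={b.com}
Op 23: insert d.com -> 10.0.0.6 (expiry=46+10=56). clock=46
Op 24: tick 4 -> clock=50.
Op 25: tick 7 -> clock=57. purged={d.com}
Op 26: insert b.com -> 10.0.0.6 (expiry=57+7=64). clock=57
Op 27: insert c.com -> 10.0.0.2 (expiry=57+3=60). clock=57
Op 28: insert d.com -> 10.0.0.3 (expiry=57+13=70). clock=57
Op 29: tick 7 -> clock=64. purged={a.com,b.com,c.com}
Op 30: tick 1 -> clock=65.
lookup d.com: present, ip=10.0.0.3 expiry=70 > clock=65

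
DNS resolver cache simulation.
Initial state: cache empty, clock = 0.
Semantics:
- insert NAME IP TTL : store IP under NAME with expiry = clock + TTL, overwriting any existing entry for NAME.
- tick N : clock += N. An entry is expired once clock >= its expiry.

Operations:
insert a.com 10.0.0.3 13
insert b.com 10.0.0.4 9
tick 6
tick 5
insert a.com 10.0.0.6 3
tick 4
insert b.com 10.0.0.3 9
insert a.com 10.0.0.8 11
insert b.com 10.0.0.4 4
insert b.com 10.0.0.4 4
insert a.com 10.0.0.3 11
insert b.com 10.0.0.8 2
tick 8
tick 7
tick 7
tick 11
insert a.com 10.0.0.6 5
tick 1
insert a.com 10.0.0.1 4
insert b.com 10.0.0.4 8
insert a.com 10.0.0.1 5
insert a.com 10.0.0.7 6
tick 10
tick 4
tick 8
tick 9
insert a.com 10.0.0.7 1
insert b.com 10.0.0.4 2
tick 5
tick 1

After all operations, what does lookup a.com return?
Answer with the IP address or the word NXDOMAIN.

Answer: NXDOMAIN

Derivation:
Op 1: insert a.com -> 10.0.0.3 (expiry=0+13=13). clock=0
Op 2: insert b.com -> 10.0.0.4 (expiry=0+9=9). clock=0
Op 3: tick 6 -> clock=6.
Op 4: tick 5 -> clock=11. purged={b.com}
Op 5: insert a.com -> 10.0.0.6 (expiry=11+3=14). clock=11
Op 6: tick 4 -> clock=15. purged={a.com}
Op 7: insert b.com -> 10.0.0.3 (expiry=15+9=24). clock=15
Op 8: insert a.com -> 10.0.0.8 (expiry=15+11=26). clock=15
Op 9: insert b.com -> 10.0.0.4 (expiry=15+4=19). clock=15
Op 10: insert b.com -> 10.0.0.4 (expiry=15+4=19). clock=15
Op 11: insert a.com -> 10.0.0.3 (expiry=15+11=26). clock=15
Op 12: insert b.com -> 10.0.0.8 (expiry=15+2=17). clock=15
Op 13: tick 8 -> clock=23. purged={b.com}
Op 14: tick 7 -> clock=30. purged={a.com}
Op 15: tick 7 -> clock=37.
Op 16: tick 11 -> clock=48.
Op 17: insert a.com -> 10.0.0.6 (expiry=48+5=53). clock=48
Op 18: tick 1 -> clock=49.
Op 19: insert a.com -> 10.0.0.1 (expiry=49+4=53). clock=49
Op 20: insert b.com -> 10.0.0.4 (expiry=49+8=57). clock=49
Op 21: insert a.com -> 10.0.0.1 (expiry=49+5=54). clock=49
Op 22: insert a.com -> 10.0.0.7 (expiry=49+6=55). clock=49
Op 23: tick 10 -> clock=59. purged={a.com,b.com}
Op 24: tick 4 -> clock=63.
Op 25: tick 8 -> clock=71.
Op 26: tick 9 -> clock=80.
Op 27: insert a.com -> 10.0.0.7 (expiry=80+1=81). clock=80
Op 28: insert b.com -> 10.0.0.4 (expiry=80+2=82). clock=80
Op 29: tick 5 -> clock=85. purged={a.com,b.com}
Op 30: tick 1 -> clock=86.
lookup a.com: not in cache (expired or never inserted)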